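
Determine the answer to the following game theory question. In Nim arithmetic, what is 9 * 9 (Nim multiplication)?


Nim multiplication is bilinear over XOR: (u XOR v) * w = (u*w) XOR (v*w).
So we split each operand into its bit components and XOR the pairwise Nim products.
9 = 1 + 8 (as XOR of powers of 2).
9 = 1 + 8 (as XOR of powers of 2).
Using the standard Nim-product table on single bits:
  2*2 = 3,   2*4 = 8,   2*8 = 12,
  4*4 = 6,   4*8 = 11,  8*8 = 13,
and  1*x = x (identity), k*l = l*k (commutative).
Pairwise Nim products:
  1 * 1 = 1
  1 * 8 = 8
  8 * 1 = 8
  8 * 8 = 13
XOR them: 1 XOR 8 XOR 8 XOR 13 = 12.
Result: 9 * 9 = 12 (in Nim).

12


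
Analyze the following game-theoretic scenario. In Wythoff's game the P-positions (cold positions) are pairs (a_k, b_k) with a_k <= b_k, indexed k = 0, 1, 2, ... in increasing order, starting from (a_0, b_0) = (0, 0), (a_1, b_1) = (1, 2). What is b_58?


By Wythoff's theorem, a_k = floor(k * phi) and b_k = floor(k * phi^2) = a_k + k, where phi = (1 + sqrt(5))/2 is the golden ratio.
phi = (1 + sqrt(5))/2 = 1.618034
phi^2 = phi + 1 = 2.618034
k = 58
k * phi^2 = 58 * 2.618034 = 151.845971
b_58 = floor(k * phi^2) = 151 (check: a_58 + k = 93 + 58 = 151)

151


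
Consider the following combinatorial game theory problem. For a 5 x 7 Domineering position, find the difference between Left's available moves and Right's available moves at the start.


Board is 5 x 7 (rows x cols).
Left (vertical) placements: (rows-1) * cols = 4 * 7 = 28
Right (horizontal) placements: rows * (cols-1) = 5 * 6 = 30
Advantage = Left - Right = 28 - 30 = -2

-2


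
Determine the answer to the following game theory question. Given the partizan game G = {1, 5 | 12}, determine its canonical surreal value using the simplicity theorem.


Left options: {1, 5}, max = 5
Right options: {12}, min = 12
All options are numbers and max(Left) < min(Right), so by the simplicity theorem the value is the simplest (earliest-born) number strictly between 5 and 12.
Integers 6 through 11 all lie strictly between 5 and 12.
Among integers, the simplest (lowest birthday = smallest |n|; 0 is born on day 0, +-n on day n) is 6.
No non-integer in the interval can be simpler: if x is a non-integer in the interval, then floor(x) or ceil(x) also lies in the interval (the interval contains an integer), and both are proper prefixes of x's sign expansion, i.e. born earlier. So the game value is 6.
Game value = 6

6


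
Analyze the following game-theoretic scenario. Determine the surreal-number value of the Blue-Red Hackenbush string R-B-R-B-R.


Edges (from ground): R-B-R-B-R
By Berlekamp's sign-expansion rule, a Blue-Red Hackenbush stalk has the value of the surreal number whose sign sequence is the edge sequence with B -> + and R -> -.
Sign sequence: -+-+-
Trace the sign expansion in the surreal number tree, starting from 0:
Edge 1: R (sign -) -> bounds (-inf, 0), value = -1
Edge 2: B (sign +) -> bounds (-1, 0), value = -1/2
Edge 3: R (sign -) -> bounds (-1, -1/2), value = -3/4
Edge 4: B (sign +) -> bounds (-3/4, -1/2), value = -5/8
Edge 5: R (sign -) -> bounds (-3/4, -5/8), value = -11/16
Game value = -11/16

-11/16


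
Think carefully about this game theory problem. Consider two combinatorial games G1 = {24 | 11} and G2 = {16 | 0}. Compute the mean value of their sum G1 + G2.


G1 = {24 | 11}, G2 = {16 | 0}
Each is a switch {a | b} with numbers a > b; its mean value is (a + b)/2, and mean value is additive over game sums: m(G1 + G2) = m(G1) + m(G2).
Mean of G1 = (24 + (11))/2 = 35/2 = 35/2
Mean of G2 = (16 + (0))/2 = 16/2 = 8
Mean of G1 + G2 = 35/2 + 8 = 51/2

51/2


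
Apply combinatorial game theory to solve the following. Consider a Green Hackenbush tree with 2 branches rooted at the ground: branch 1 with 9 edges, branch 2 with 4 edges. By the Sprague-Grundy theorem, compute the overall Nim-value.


The tree has 2 branches from the ground vertex.
In Green Hackenbush, the Nim-value of a simple path of length k is k.
Branch 1: length 9, Nim-value = 9
Branch 2: length 4, Nim-value = 4
Total Nim-value = XOR of all branch values:
0 XOR 9 = 9
9 XOR 4 = 13
Nim-value of the tree = 13

13


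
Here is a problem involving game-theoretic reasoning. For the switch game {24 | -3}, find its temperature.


The game is {24 | -3}, a switch {a | b} with numbers a > b.
Cooling {a | b} by t gives {a - t | b + t}, which stops being hot when a - t = b + t, i.e. at t = (a - b)/2. So the temperature of a switch is (a - b)/2.
Temperature = (Left option - Right option) / 2
= (24 - (-3)) / 2
= 27 / 2
= 27/2

27/2


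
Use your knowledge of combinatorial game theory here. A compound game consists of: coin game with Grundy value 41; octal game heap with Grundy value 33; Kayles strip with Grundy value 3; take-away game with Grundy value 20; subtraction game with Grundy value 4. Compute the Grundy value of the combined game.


By the Sprague-Grundy theorem, the Grundy value of a sum of games is the XOR of individual Grundy values.
coin game: Grundy value = 41. Running XOR: 0 XOR 41 = 41
octal game heap: Grundy value = 33. Running XOR: 41 XOR 33 = 8
Kayles strip: Grundy value = 3. Running XOR: 8 XOR 3 = 11
take-away game: Grundy value = 20. Running XOR: 11 XOR 20 = 31
subtraction game: Grundy value = 4. Running XOR: 31 XOR 4 = 27
The combined Grundy value is 27.

27


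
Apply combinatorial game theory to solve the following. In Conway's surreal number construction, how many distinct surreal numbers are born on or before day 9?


Day 0: {|} = 0 is born. Count = 1.
Day n: the number of surreal numbers born by day n is 2^(n+1) - 1.
By day 0: 2^1 - 1 = 1
By day 1: 2^2 - 1 = 3
By day 2: 2^3 - 1 = 7
By day 3: 2^4 - 1 = 15
By day 4: 2^5 - 1 = 31
By day 5: 2^6 - 1 = 63
By day 6: 2^7 - 1 = 127
By day 7: 2^8 - 1 = 255
By day 8: 2^9 - 1 = 511
By day 9: 2^10 - 1 = 1023
By day 9: 1023 surreal numbers.

1023


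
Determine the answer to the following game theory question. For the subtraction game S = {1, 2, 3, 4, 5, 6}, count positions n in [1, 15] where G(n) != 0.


Subtraction set S = {1, 2, 3, 4, 5, 6}, so G(n) = n mod 7.
G(n) = 0 when n is a multiple of 7.
Multiples of 7 in [1, 15]: 2
N-positions (nonzero Grundy) = 15 - 2 = 13

13


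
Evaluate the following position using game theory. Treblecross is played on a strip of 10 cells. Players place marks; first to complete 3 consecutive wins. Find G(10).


Treblecross: place X on empty cells; 3-in-a-row wins.
Playing within two cells of an existing X lets the opponent win at once, so sensible play treats the cells i-2..i+2 around each X as dead. The player left with no safe cell loses, so this is a normal-play take-away game on strips of safe cells.
Placing X at cell i (0-indexed) of a strip of k safe cells leaves independent strips of sizes max(0, i-2) and max(0, k-i-3). Hence G(k) = mex{ G(max(0,i-2)) XOR G(max(0,k-i-3)) : 0 <= i < k }, with G(0) = 0.
G(1): splits (0,0):0^0=0 -> mex({0}) = 1
G(2): splits (0,0):0^0=0 -> mex({0}) = 1
G(3): splits (0,0):0^0=0 -> mex({0}) = 1
G(4): splits (0,1):0^1=1 (0,0):0^0=0 -> mex({0, 1}) = 2
G(5): splits (0,2):0^1=1 (0,1):0^1=1 (0,0):0^0=0 -> mex({0, 1}) = 2
G(6) = mex({1}) = 0
G(7) = mex({0, 1, 2}) = 3
G(8) = mex({0, 1, 2}) = 3
G(9) = mex({0, 2}) = 1
G(10) = mex({0, 2, 3}) = 1
Therefore G(10) = 1.

1


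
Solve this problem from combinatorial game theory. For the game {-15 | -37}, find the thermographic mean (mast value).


Game = {-15 | -37}, a switch {a | b} with numbers a > b.
Its thermograph has left wall a - t and right wall b + t, which meet at t = (a - b)/2, where both equal (a + b)/2. So the mast (mean value) is at (a + b)/2.
Mean = (-15 + (-37))/2 = -52/2 = -26

-26


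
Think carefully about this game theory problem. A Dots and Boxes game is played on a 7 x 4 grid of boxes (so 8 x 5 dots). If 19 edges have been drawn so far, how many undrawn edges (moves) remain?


Grid: 7 x 4 boxes, i.e. 8 rows and 5 columns of dots.
Horizontal edges: (rows + 1) * cols = 8 * 4 = 32
Vertical edges: rows * (cols + 1) = 7 * 5 = 35
Total edges: 32 + 35 = 67
Edges drawn: 19
Remaining: 67 - 19 = 48

48


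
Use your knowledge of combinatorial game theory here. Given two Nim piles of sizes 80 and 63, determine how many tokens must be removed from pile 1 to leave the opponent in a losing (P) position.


Piles: 80 and 63
Current XOR: 80 XOR 63 = 111 (non-zero, so this is an N-position).
To make the XOR zero, we need to find a move that balances the piles.
For pile 1 (size 80): target = 80 XOR 111 = 63
We reduce pile 1 from 80 to 63.
Tokens removed: 80 - 63 = 17
Verification: 63 XOR 63 = 0

17


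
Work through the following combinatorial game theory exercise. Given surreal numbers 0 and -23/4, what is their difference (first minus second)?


x = 0, y = -23/4
Converting to common denominator: 4
x = 0/4, y = -23/4
x - y = 0 - -23/4 = 23/4

23/4


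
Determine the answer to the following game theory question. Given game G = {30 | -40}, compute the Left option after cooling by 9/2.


Original game: {30 | -40} (a switch {a | b} with a > b).
Cooling by t (for t below the temperature (a - b)/2 = 35) taxes each move by t: {a | b} cooled by t is {a - t | b + t}.
Cooling amount: t = 9/2
Cooled Left option: 30 - 9/2 = 51/2
Cooled Right option: -40 + 9/2 = -71/2
Cooled game: {51/2 | -71/2}
Left option = 51/2

51/2


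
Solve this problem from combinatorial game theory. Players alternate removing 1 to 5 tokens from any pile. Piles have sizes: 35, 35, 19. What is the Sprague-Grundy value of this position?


Subtraction set: {1, 2, 3, 4, 5}
For this subtraction set, G(n) = n mod 6 (period = max + 1 = 6).
Pile 1 (size 35): G(35) = 35 mod 6 = 5
Pile 2 (size 35): G(35) = 35 mod 6 = 5
Pile 3 (size 19): G(19) = 19 mod 6 = 1
Total Grundy value = XOR of all: 5 XOR 5 XOR 1 = 1

1


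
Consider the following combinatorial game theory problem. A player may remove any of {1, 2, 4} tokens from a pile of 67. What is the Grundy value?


The subtraction set is S = {1, 2, 4}.
G(k) = mex{ G(k - s) : s in S, s <= k }. We compute iteratively: G(0) = 0.
G(1) = mex({0}) = 1
G(2) = mex({0, 1}) = 2
G(3) = mex({1, 2}) = 0
G(4) = mex({0, 2}) = 1
G(5) = mex({0, 1}) = 2
G(6) = mex({1, 2}) = 0
Observe that G(3)..G(6) = 0, 1, 2, 0 repeats G(0)..G(3) = 0, 1, 2, 0.
For k >= max(S) = 4, G(k) is determined by the previous 4 values G(k-4)..G(k-1); a window of 4 consecutive values has recurred shifted by 3, so by induction G(k + 3) = G(k) for all k >= 0: the sequence is periodic from the start with period 3.
One period: G(0..2) = 0, 1, 2.
67 mod 3 = 1, so G(67) = G(1) = 1.

1


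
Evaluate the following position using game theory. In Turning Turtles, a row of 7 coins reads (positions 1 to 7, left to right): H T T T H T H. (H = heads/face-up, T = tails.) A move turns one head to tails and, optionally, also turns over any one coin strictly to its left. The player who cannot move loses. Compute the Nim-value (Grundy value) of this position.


Coins: H T T T H T H
Key fact: a single head at position k behaves exactly like a Nim heap of size k (turning it to T and optionally flipping a coin at j < k corresponds to moving the heap from k to j, or to 0), and heads combine as a disjunctive sum (two heads at the same place would cancel, matching j XOR j = 0). So the Nim-value is the XOR of the 1-indexed positions of the heads.
Face-up positions (1-indexed): [1, 5, 7]
XOR 0 with 1: 0 XOR 1 = 1
XOR 1 with 5: 1 XOR 5 = 4
XOR 4 with 7: 4 XOR 7 = 3
Nim-value = 3

3


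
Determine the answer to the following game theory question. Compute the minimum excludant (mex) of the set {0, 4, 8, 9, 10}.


Set = {0, 4, 8, 9, 10}
0 is in the set.
1 is NOT in the set. This is the mex.
mex = 1

1


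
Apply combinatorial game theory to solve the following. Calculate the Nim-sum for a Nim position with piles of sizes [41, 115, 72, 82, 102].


We need the XOR (exclusive or) of all pile sizes.
After XOR-ing pile 1 (size 41): 0 XOR 41 = 41
After XOR-ing pile 2 (size 115): 41 XOR 115 = 90
After XOR-ing pile 3 (size 72): 90 XOR 72 = 18
After XOR-ing pile 4 (size 82): 18 XOR 82 = 64
After XOR-ing pile 5 (size 102): 64 XOR 102 = 38
The Nim-value of this position is 38.

38


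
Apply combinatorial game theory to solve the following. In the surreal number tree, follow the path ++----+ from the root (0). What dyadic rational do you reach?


Sign expansion: ++----+
Rule: track bounds (lo, hi), initially (-inf, +inf). On '+', the current value becomes lo and we move to the simplest number in (value, hi): value + 1 if hi = +inf, otherwise the midpoint (value + hi)/2. On '-', the current value becomes hi and we move to value - 1 if lo = -inf, otherwise the midpoint (lo + value)/2.
Start at 0.
Step 1: sign = +, move right. Bounds: (0, +inf). Value = 1
Step 2: sign = +, move right. Bounds: (1, +inf). Value = 2
Step 3: sign = -, move left. Bounds: (1, 2). Value = 3/2
Step 4: sign = -, move left. Bounds: (1, 3/2). Value = 5/4
Step 5: sign = -, move left. Bounds: (1, 5/4). Value = 9/8
Step 6: sign = -, move left. Bounds: (1, 9/8). Value = 17/16
Step 7: sign = +, move right. Bounds: (17/16, 9/8). Value = 35/32
The surreal number with sign expansion ++----+ is 35/32.

35/32


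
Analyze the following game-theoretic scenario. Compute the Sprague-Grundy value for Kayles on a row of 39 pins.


Kayles: a move removes 1 or 2 adjacent pins from a contiguous row.
Removing pins from a row of k leaves two independent rows (a, b) with a + b = k - 1 (one pin) or a + b = k - 2 (two pins); an end removal gives a = 0.
By Sprague-Grundy, G(k) = mex{ G(a) XOR G(b) } over all these splits. G(0) = 0.
G(1): splits (0,0):0^0=0 -> mex({0}) = 1
G(2): splits (0,1):0^1=1 (0,0):0^0=0 -> mex({0, 1}) = 2
G(3): splits (0,2):0^2=2 (1,1):1^1=0 (0,1):0^1=1 -> mex({0, 1, 2}) = 3
G(4): splits (0,3):0^3=3 (1,2):1^2=3 (0,2):0^2=2 (1,1):1^1=0 -> mex({0, 2, 3}) = 1
G(5): splits (0,4):0^1=1 (1,3):1^3=2 (2,2):2^2=0 (0,3):0^3=3 (1,2):1^2=3 -> mex({0, 1, 2, 3}) = 4
G(6) = mex({0, 1, 2, 4}) = 3
G(7) = mex({0, 1, 3, 4, 5}) = 2
G(8) = mex({0, 2, 3, 5, 6}) = 1
G(9) = mex({0, 1, 2, 3, 6, 7}) = 4
G(10) = mex({0, 1, 3, 4, 5, 7}) = 2
G(11) = mex({0, 1, 2, 3, 4, 5}) = 6
G(12) = mex({0, 1, 2, 3, 5, 6, 7}) = 4
G(13) = mex({0, 2, 3, 4, 6, 7}) = 1
G(14) = mex({0, 1, 4, 5, 6, 7}) = 2
G(15) = mex({0, 1, 2, 3, 4, 5, 6}) = 7
G(16) = mex({0, 2, 3, 5, 6, 7}) = 1
G(17) = mex({0, 1, 2, 3, 5, 6, 7}) = 4
G(18) = mex({0, 1, 2, 4, 5, 6}) = 3
G(19) = mex({0, 1, 3, 4, 5, 7}) = 2
G(20) = mex({0, 2, 3, 4, 5, 6, 7}) = 1
G(21) = mex({0, 1, 2, 3, 5, 6, 7}) = 4
G(22) = mex({0, 1, 2, 3, 4, 5, 7}) = 6
G(23) = mex({0, 1, 2, 3, 4, 5, 6}) = 7
G(24) = mex({0, 1, 2, 3, 5, 6, 7}) = 4
G(25) = mex({0, 2, 3, 4, 6, 7}) = 1
G(26) = mex({0, 1, 3, 4, 5, 6, 7}) = 2
G(27) = mex({0, 1, 2, 3, 4, 5, 6, 7}) = 8
G(28) = mex({0, 1, 2, 3, 4, 6, 7, 8}) = 5
G(29) = mex({0, 1, 2, 3, 5, 6, 7, 8, 9}) = 4
G(30) = mex({0, 1, 2, 3, 4, 5, 6, 9, 10}) = 7
G(31) = mex({0, 1, 3, 4, 5, 7, 10, 11}) = 2
G(32) = mex({0, 2, 3, 4, 5, 6, 7, 9, 11}) = 1
G(33) = mex({0, 1, 2, 3, 4, 5, 6, 7, 9, 12}) = 8
G(34) = mex({0, 1, 2, 3, 4, 5, 7, 8, 11, 12}) = 6
G(35) = mex({0, 1, 2, 3, 4, 5, 6, 8, 9, 10, 11}) = 7
G(36) = mex({0, 1, 2, 3, 5, 6, 7, 9, 10}) = 4
G(37) = mex({0, 2, 3, 4, 6, 7, 9, 10, 11, 12}) = 1
G(38) = mex({0, 1, 3, 4, 5, 6, 7, 9, 10, 11, 12}) = 2
G(39) = mex({0, 1, 2, 4, 5, 6, 7, 9, 10, 12, 14}) = 3
Therefore G(39) = 3.

3


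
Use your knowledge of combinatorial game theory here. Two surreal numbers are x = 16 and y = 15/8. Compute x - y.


x = 16, y = 15/8
Converting to common denominator: 8
x = 128/8, y = 15/8
x - y = 16 - 15/8 = 113/8

113/8


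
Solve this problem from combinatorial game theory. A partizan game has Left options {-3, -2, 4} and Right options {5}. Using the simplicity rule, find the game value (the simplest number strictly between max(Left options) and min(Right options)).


Left options: {-3, -2, 4}, max = 4
Right options: {5}, min = 5
All options are numbers and max(Left) < min(Right), so by the simplicity theorem the value is the simplest (earliest-born) number strictly between 4 and 5.
No integer lies strictly between 4 and 5, so the value is the dyadic rational m/2^k in the interval with the smallest k (then m odd); search k = 1, 2, ...:
Denominator 2: 9/2 lies strictly between 4 and 5 -- found.
The simplest number in the interval is 9/2.
Game value = 9/2

9/2


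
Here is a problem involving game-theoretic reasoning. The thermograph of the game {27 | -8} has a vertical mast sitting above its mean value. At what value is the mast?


Game = {27 | -8}, a switch {a | b} with numbers a > b.
Its thermograph has left wall a - t and right wall b + t, which meet at t = (a - b)/2, where both equal (a + b)/2. So the mast (mean value) is at (a + b)/2.
Mean = (27 + (-8))/2 = 19/2 = 19/2

19/2


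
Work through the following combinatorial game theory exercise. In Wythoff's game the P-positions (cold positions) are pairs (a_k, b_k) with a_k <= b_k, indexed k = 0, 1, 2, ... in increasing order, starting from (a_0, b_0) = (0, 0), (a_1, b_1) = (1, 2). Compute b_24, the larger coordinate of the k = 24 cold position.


By Wythoff's theorem, a_k = floor(k * phi) and b_k = floor(k * phi^2) = a_k + k, where phi = (1 + sqrt(5))/2 is the golden ratio.
phi = (1 + sqrt(5))/2 = 1.618034
phi^2 = phi + 1 = 2.618034
k = 24
k * phi^2 = 24 * 2.618034 = 62.832816
b_24 = floor(k * phi^2) = 62 (check: a_24 + k = 38 + 24 = 62)

62


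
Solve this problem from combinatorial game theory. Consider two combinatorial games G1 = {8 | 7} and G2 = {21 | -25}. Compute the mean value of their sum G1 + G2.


G1 = {8 | 7}, G2 = {21 | -25}
Each is a switch {a | b} with numbers a > b; its mean value is (a + b)/2, and mean value is additive over game sums: m(G1 + G2) = m(G1) + m(G2).
Mean of G1 = (8 + (7))/2 = 15/2 = 15/2
Mean of G2 = (21 + (-25))/2 = -4/2 = -2
Mean of G1 + G2 = 15/2 + -2 = 11/2

11/2


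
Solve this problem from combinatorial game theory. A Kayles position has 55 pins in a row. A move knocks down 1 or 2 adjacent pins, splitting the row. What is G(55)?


Kayles: a move removes 1 or 2 adjacent pins from a contiguous row.
Removing pins from a row of k leaves two independent rows (a, b) with a + b = k - 1 (one pin) or a + b = k - 2 (two pins); an end removal gives a = 0.
By Sprague-Grundy, G(k) = mex{ G(a) XOR G(b) } over all these splits. G(0) = 0.
G(1): splits (0,0):0^0=0 -> mex({0}) = 1
G(2): splits (0,1):0^1=1 (0,0):0^0=0 -> mex({0, 1}) = 2
G(3): splits (0,2):0^2=2 (1,1):1^1=0 (0,1):0^1=1 -> mex({0, 1, 2}) = 3
G(4): splits (0,3):0^3=3 (1,2):1^2=3 (0,2):0^2=2 (1,1):1^1=0 -> mex({0, 2, 3}) = 1
G(5): splits (0,4):0^1=1 (1,3):1^3=2 (2,2):2^2=0 (0,3):0^3=3 (1,2):1^2=3 -> mex({0, 1, 2, 3}) = 4
G(6) = mex({0, 1, 2, 4}) = 3
G(7) = mex({0, 1, 3, 4, 5}) = 2
G(8) = mex({0, 2, 3, 5, 6}) = 1
G(9) = mex({0, 1, 2, 3, 6, 7}) = 4
G(10) = mex({0, 1, 3, 4, 5, 7}) = 2
G(11) = mex({0, 1, 2, 3, 4, 5}) = 6
G(12) = mex({0, 1, 2, 3, 5, 6, 7}) = 4
G(13) = mex({0, 2, 3, 4, 6, 7}) = 1
G(14) = mex({0, 1, 4, 5, 6, 7}) = 2
G(15) = mex({0, 1, 2, 3, 4, 5, 6}) = 7
G(16) = mex({0, 2, 3, 5, 6, 7}) = 1
G(17) = mex({0, 1, 2, 3, 5, 6, 7}) = 4
G(18) = mex({0, 1, 2, 4, 5, 6}) = 3
G(19) = mex({0, 1, 3, 4, 5, 7}) = 2
G(20) = mex({0, 2, 3, 4, 5, 6, 7}) = 1
G(21) = mex({0, 1, 2, 3, 5, 6, 7}) = 4
G(22) = mex({0, 1, 2, 3, 4, 5, 7}) = 6
G(23) = mex({0, 1, 2, 3, 4, 5, 6}) = 7
G(24) = mex({0, 1, 2, 3, 5, 6, 7}) = 4
G(25) = mex({0, 2, 3, 4, 6, 7}) = 1
G(26) = mex({0, 1, 3, 4, 5, 6, 7}) = 2
G(27) = mex({0, 1, 2, 3, 4, 5, 6, 7}) = 8
G(28) = mex({0, 1, 2, 3, 4, 6, 7, 8}) = 5
G(29) = mex({0, 1, 2, 3, 5, 6, 7, 8, 9}) = 4
G(30) = mex({0, 1, 2, 3, 4, 5, 6, 9, 10}) = 7
G(31) = mex({0, 1, 3, 4, 5, 7, 10, 11}) = 2
G(32) = mex({0, 2, 3, 4, 5, 6, 7, 9, 11}) = 1
G(33) = mex({0, 1, 2, 3, 4, 5, 6, 7, 9, 12}) = 8
G(34) = mex({0, 1, 2, 3, 4, 5, 7, 8, 11, 12}) = 6
G(35) = mex({0, 1, 2, 3, 4, 5, 6, 8, 9, 10, 11}) = 7
G(36) = mex({0, 1, 2, 3, 5, 6, 7, 9, 10}) = 4
G(37) = mex({0, 2, 3, 4, 6, 7, 9, 10, 11, 12}) = 1
G(38) = mex({0, 1, 3, 4, 5, 6, 7, 9, 10, 11, 12}) = 2
G(39) = mex({0, 1, 2, 4, 5, 6, 7, 9, 10, 12, 14}) = 3
G(40) = mex({0, 2, 3, 4, 6, 7, 11, 12, 14}) = 1
G(41) = mex({0, 1, 2, 3, 5, 6, 7, 9, 10, 11, 12}) = 4
G(42) = mex({0, 1, 2, 3, 4, 5, 6, 9, 10}) = 7
G(43) = mex({0, 1, 3, 4, 5, 7, 9, 10, 12, 15}) = 2
G(44) = mex({0, 2, 3, 4, 5, 6, 7, 9, 10, 12, 15}) = 1
G(45) = mex({0, 1, 2, 3, 4, 5, 6, 7, 9, 10, 12, 14}) = 8
G(46) = mex({0, 1, 3, 4, 5, 7, 8, 11, 12, 14}) = 2
G(47) = mex({0, 1, 2, 3, 4, 5, 6, 8, 9, 10, 11, 12}) = 7
G(48) = mex({0, 1, 2, 3, 5, 6, 7, 9, 10}) = 4
G(49) = mex({0, 2, 3, 4, 6, 7, 9, 10, 11, 12, 15}) = 1
G(50) = mex({0, 1, 4, 5, 6, 7, 9, 11, 12, 14, 15}) = 2
G(51) = mex({0, 1, 2, 3, 4, 5, 6, 7, 9, 12, 14, 15}) = 8
G(52) = mex({0, 2, 3, 4, 5, 6, 7, 8, 11, 12, 15}) = 1
G(53) = mex({0, 1, 2, 3, 5, 6, 7, 8, 9, 10, 11, 12}) = 4
G(54) = mex({0, 1, 2, 3, 4, 5, 6, 9, 10}) = 7
G(55) = mex({0, 1, 3, 4, 5, 7, 9, 10, 11, 12}) = 2
Therefore G(55) = 2.

2


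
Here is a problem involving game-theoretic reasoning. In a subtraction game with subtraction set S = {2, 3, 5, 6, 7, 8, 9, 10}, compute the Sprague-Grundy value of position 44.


The subtraction set is S = {2, 3, 5, 6, 7, 8, 9, 10}.
G(k) = mex{ G(k - s) : s in S, s <= k }. We compute iteratively: G(0) = 0.
G(1) = mex({}) = 0
G(2) = mex({0}) = 1
G(3) = mex({0}) = 1
G(4) = mex({0, 1}) = 2
G(5) = mex({0, 1}) = 2
G(6) = mex({0, 1, 2}) = 3
G(7) = mex({0, 1, 2}) = 3
G(8) = mex({0, 1, 2, 3}) = 4
G(9) = mex({0, 1, 2, 3}) = 4
G(10) = mex({0, 1, 2, 3, 4}) = 5
G(11) = mex({0, 1, 2, 3, 4}) = 5
G(12) = mex({1, 2, 3, 4, 5}) = 0
G(13) = mex({1, 2, 3, 4, 5}) = 0
G(14) = mex({0, 2, 3, 4, 5}) = 1
G(15) = mex({0, 2, 3, 4, 5}) = 1
G(16) = mex({0, 1, 3, 4, 5}) = 2
G(17) = mex({0, 1, 3, 4, 5}) = 2
G(18) = mex({0, 1, 2, 4, 5}) = 3
G(19) = mex({0, 1, 2, 4, 5}) = 3
G(20) = mex({0, 1, 2, 3, 5}) = 4
G(21) = mex({0, 1, 2, 3, 5}) = 4
Observe that G(12)..G(21) = 0, 0, 1, 1, 2, 2, 3, 3, 4, 4 repeats G(0)..G(9) = 0, 0, 1, 1, 2, 2, 3, 3, 4, 4.
For k >= max(S) = 10, G(k) is determined by the previous 10 values G(k-10)..G(k-1); a window of 10 consecutive values has recurred shifted by 12, so by induction G(k + 12) = G(k) for all k >= 0: the sequence is periodic from the start with period 12.
One period: G(0..11) = 0, 0, 1, 1, 2, 2, 3, 3, 4, 4, 5, 5.
44 mod 12 = 8, so G(44) = G(8) = 4.

4


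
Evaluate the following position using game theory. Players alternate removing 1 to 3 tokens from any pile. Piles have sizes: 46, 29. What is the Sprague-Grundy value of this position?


Subtraction set: {1, 2, 3}
For this subtraction set, G(n) = n mod 4 (period = max + 1 = 4).
Pile 1 (size 46): G(46) = 46 mod 4 = 2
Pile 2 (size 29): G(29) = 29 mod 4 = 1
Total Grundy value = XOR of all: 2 XOR 1 = 3

3


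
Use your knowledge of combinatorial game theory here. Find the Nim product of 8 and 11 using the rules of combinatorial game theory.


Nim multiplication is bilinear over XOR: (u XOR v) * w = (u*w) XOR (v*w).
So we split each operand into its bit components and XOR the pairwise Nim products.
8 = 8 (as XOR of powers of 2).
11 = 1 + 2 + 8 (as XOR of powers of 2).
Using the standard Nim-product table on single bits:
  2*2 = 3,   2*4 = 8,   2*8 = 12,
  4*4 = 6,   4*8 = 11,  8*8 = 13,
and  1*x = x (identity), k*l = l*k (commutative).
Pairwise Nim products:
  8 * 1 = 8
  8 * 2 = 12
  8 * 8 = 13
XOR them: 8 XOR 12 XOR 13 = 9.
Result: 8 * 11 = 9 (in Nim).

9


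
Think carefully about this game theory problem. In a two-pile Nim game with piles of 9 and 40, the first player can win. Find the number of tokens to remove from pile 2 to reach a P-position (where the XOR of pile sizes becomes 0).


Piles: 9 and 40
Current XOR: 9 XOR 40 = 33 (non-zero, so this is an N-position).
To make the XOR zero, we need to find a move that balances the piles.
For pile 2 (size 40): target = 40 XOR 33 = 9
We reduce pile 2 from 40 to 9.
Tokens removed: 40 - 9 = 31
Verification: 9 XOR 9 = 0

31


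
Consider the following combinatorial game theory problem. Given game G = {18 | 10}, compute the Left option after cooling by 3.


Original game: {18 | 10} (a switch {a | b} with a > b).
Cooling by t (for t below the temperature (a - b)/2 = 4) taxes each move by t: {a | b} cooled by t is {a - t | b + t}.
Cooling amount: t = 3
Cooled Left option: 18 - 3 = 15
Cooled Right option: 10 + 3 = 13
Cooled game: {15 | 13}
Left option = 15

15


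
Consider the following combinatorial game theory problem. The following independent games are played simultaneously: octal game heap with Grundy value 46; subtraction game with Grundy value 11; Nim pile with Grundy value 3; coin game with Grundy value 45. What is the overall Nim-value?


By the Sprague-Grundy theorem, the Grundy value of a sum of games is the XOR of individual Grundy values.
octal game heap: Grundy value = 46. Running XOR: 0 XOR 46 = 46
subtraction game: Grundy value = 11. Running XOR: 46 XOR 11 = 37
Nim pile: Grundy value = 3. Running XOR: 37 XOR 3 = 38
coin game: Grundy value = 45. Running XOR: 38 XOR 45 = 11
The combined Grundy value is 11.

11


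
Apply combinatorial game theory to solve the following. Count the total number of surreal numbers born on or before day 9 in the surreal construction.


Day 0: {|} = 0 is born. Count = 1.
Day n: the number of surreal numbers born by day n is 2^(n+1) - 1.
By day 0: 2^1 - 1 = 1
By day 1: 2^2 - 1 = 3
By day 2: 2^3 - 1 = 7
By day 3: 2^4 - 1 = 15
By day 4: 2^5 - 1 = 31
By day 5: 2^6 - 1 = 63
By day 6: 2^7 - 1 = 127
By day 7: 2^8 - 1 = 255
By day 8: 2^9 - 1 = 511
By day 9: 2^10 - 1 = 1023
By day 9: 1023 surreal numbers.

1023


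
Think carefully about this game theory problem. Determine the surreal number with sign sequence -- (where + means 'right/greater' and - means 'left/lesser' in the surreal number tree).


Sign expansion: --
Rule: track bounds (lo, hi), initially (-inf, +inf). On '+', the current value becomes lo and we move to the simplest number in (value, hi): value + 1 if hi = +inf, otherwise the midpoint (value + hi)/2. On '-', the current value becomes hi and we move to value - 1 if lo = -inf, otherwise the midpoint (lo + value)/2.
Start at 0.
Step 1: sign = -, move left. Bounds: (-inf, 0). Value = -1
Step 2: sign = -, move left. Bounds: (-inf, -1). Value = -2
The surreal number with sign expansion -- is -2.

-2


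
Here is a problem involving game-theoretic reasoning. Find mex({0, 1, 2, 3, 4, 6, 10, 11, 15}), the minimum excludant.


Set = {0, 1, 2, 3, 4, 6, 10, 11, 15}
0 is in the set.
1 is in the set.
2 is in the set.
3 is in the set.
4 is in the set.
5 is NOT in the set. This is the mex.
mex = 5

5


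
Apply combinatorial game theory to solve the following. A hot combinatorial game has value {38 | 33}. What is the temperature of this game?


The game is {38 | 33}, a switch {a | b} with numbers a > b.
Cooling {a | b} by t gives {a - t | b + t}, which stops being hot when a - t = b + t, i.e. at t = (a - b)/2. So the temperature of a switch is (a - b)/2.
Temperature = (Left option - Right option) / 2
= (38 - (33)) / 2
= 5 / 2
= 5/2

5/2


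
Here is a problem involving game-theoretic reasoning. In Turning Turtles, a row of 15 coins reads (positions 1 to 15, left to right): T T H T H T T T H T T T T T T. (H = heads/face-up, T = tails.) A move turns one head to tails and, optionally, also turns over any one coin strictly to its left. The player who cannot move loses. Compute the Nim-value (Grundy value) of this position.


Coins: T T H T H T T T H T T T T T T
Key fact: a single head at position k behaves exactly like a Nim heap of size k (turning it to T and optionally flipping a coin at j < k corresponds to moving the heap from k to j, or to 0), and heads combine as a disjunctive sum (two heads at the same place would cancel, matching j XOR j = 0). So the Nim-value is the XOR of the 1-indexed positions of the heads.
Face-up positions (1-indexed): [3, 5, 9]
XOR 0 with 3: 0 XOR 3 = 3
XOR 3 with 5: 3 XOR 5 = 6
XOR 6 with 9: 6 XOR 9 = 15
Nim-value = 15

15


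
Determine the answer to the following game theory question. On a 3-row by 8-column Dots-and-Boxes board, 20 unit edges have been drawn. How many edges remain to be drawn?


Grid: 3 x 8 boxes, i.e. 4 rows and 9 columns of dots.
Horizontal edges: (rows + 1) * cols = 4 * 8 = 32
Vertical edges: rows * (cols + 1) = 3 * 9 = 27
Total edges: 32 + 27 = 59
Edges drawn: 20
Remaining: 59 - 20 = 39

39


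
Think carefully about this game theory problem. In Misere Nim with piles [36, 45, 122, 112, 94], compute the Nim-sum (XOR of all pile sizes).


We need the XOR (exclusive or) of all pile sizes.
After XOR-ing pile 1 (size 36): 0 XOR 36 = 36
After XOR-ing pile 2 (size 45): 36 XOR 45 = 9
After XOR-ing pile 3 (size 122): 9 XOR 122 = 115
After XOR-ing pile 4 (size 112): 115 XOR 112 = 3
After XOR-ing pile 5 (size 94): 3 XOR 94 = 93
The Nim-value of this position is 93.

93


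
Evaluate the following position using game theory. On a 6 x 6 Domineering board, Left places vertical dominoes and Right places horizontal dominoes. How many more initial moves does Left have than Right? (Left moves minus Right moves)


Board is 6 x 6 (rows x cols).
Left (vertical) placements: (rows-1) * cols = 5 * 6 = 30
Right (horizontal) placements: rows * (cols-1) = 6 * 5 = 30
Advantage = Left - Right = 30 - 30 = 0

0


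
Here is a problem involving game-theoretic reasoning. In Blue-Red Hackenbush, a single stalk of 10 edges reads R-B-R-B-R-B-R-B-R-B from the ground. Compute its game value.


Edges (from ground): R-B-R-B-R-B-R-B-R-B
By Berlekamp's sign-expansion rule, a Blue-Red Hackenbush stalk has the value of the surreal number whose sign sequence is the edge sequence with B -> + and R -> -.
Sign sequence: -+-+-+-+-+
Trace the sign expansion in the surreal number tree, starting from 0:
Edge 1: R (sign -) -> bounds (-inf, 0), value = -1
Edge 2: B (sign +) -> bounds (-1, 0), value = -1/2
Edge 3: R (sign -) -> bounds (-1, -1/2), value = -3/4
Edge 4: B (sign +) -> bounds (-3/4, -1/2), value = -5/8
Edge 5: R (sign -) -> bounds (-3/4, -5/8), value = -11/16
Edge 6: B (sign +) -> bounds (-11/16, -5/8), value = -21/32
Edge 7: R (sign -) -> bounds (-11/16, -21/32), value = -43/64
Edge 8: B (sign +) -> bounds (-43/64, -21/32), value = -85/128
Edge 9: R (sign -) -> bounds (-43/64, -85/128), value = -171/256
Edge 10: B (sign +) -> bounds (-171/256, -85/128), value = -341/512
Game value = -341/512

-341/512


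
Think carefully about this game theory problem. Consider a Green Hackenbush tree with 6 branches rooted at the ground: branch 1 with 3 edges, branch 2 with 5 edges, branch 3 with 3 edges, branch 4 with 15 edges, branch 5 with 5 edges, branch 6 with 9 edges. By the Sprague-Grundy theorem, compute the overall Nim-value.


The tree has 6 branches from the ground vertex.
In Green Hackenbush, the Nim-value of a simple path of length k is k.
Branch 1: length 3, Nim-value = 3
Branch 2: length 5, Nim-value = 5
Branch 3: length 3, Nim-value = 3
Branch 4: length 15, Nim-value = 15
Branch 5: length 5, Nim-value = 5
Branch 6: length 9, Nim-value = 9
Total Nim-value = XOR of all branch values:
0 XOR 3 = 3
3 XOR 5 = 6
6 XOR 3 = 5
5 XOR 15 = 10
10 XOR 5 = 15
15 XOR 9 = 6
Nim-value of the tree = 6

6


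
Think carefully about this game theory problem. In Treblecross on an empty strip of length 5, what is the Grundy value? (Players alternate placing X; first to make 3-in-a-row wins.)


Treblecross: place X on empty cells; 3-in-a-row wins.
Playing within two cells of an existing X lets the opponent win at once, so sensible play treats the cells i-2..i+2 around each X as dead. The player left with no safe cell loses, so this is a normal-play take-away game on strips of safe cells.
Placing X at cell i (0-indexed) of a strip of k safe cells leaves independent strips of sizes max(0, i-2) and max(0, k-i-3). Hence G(k) = mex{ G(max(0,i-2)) XOR G(max(0,k-i-3)) : 0 <= i < k }, with G(0) = 0.
G(1): splits (0,0):0^0=0 -> mex({0}) = 1
G(2): splits (0,0):0^0=0 -> mex({0}) = 1
G(3): splits (0,0):0^0=0 -> mex({0}) = 1
G(4): splits (0,1):0^1=1 (0,0):0^0=0 -> mex({0, 1}) = 2
G(5): splits (0,2):0^1=1 (0,1):0^1=1 (0,0):0^0=0 -> mex({0, 1}) = 2
Therefore G(5) = 2.

2


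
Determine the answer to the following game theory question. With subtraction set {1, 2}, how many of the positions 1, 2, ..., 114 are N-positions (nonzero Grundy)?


Subtraction set S = {1, 2}, so G(n) = n mod 3.
G(n) = 0 when n is a multiple of 3.
Multiples of 3 in [1, 114]: 38
N-positions (nonzero Grundy) = 114 - 38 = 76

76


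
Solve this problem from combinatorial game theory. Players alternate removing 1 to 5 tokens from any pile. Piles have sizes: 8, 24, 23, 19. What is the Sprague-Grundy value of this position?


Subtraction set: {1, 2, 3, 4, 5}
For this subtraction set, G(n) = n mod 6 (period = max + 1 = 6).
Pile 1 (size 8): G(8) = 8 mod 6 = 2
Pile 2 (size 24): G(24) = 24 mod 6 = 0
Pile 3 (size 23): G(23) = 23 mod 6 = 5
Pile 4 (size 19): G(19) = 19 mod 6 = 1
Total Grundy value = XOR of all: 2 XOR 0 XOR 5 XOR 1 = 6

6


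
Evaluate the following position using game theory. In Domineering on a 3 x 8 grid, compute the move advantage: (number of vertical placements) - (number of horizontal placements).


Board is 3 x 8 (rows x cols).
Left (vertical) placements: (rows-1) * cols = 2 * 8 = 16
Right (horizontal) placements: rows * (cols-1) = 3 * 7 = 21
Advantage = Left - Right = 16 - 21 = -5

-5


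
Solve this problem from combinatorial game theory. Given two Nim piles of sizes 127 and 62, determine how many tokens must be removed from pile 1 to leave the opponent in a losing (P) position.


Piles: 127 and 62
Current XOR: 127 XOR 62 = 65 (non-zero, so this is an N-position).
To make the XOR zero, we need to find a move that balances the piles.
For pile 1 (size 127): target = 127 XOR 65 = 62
We reduce pile 1 from 127 to 62.
Tokens removed: 127 - 62 = 65
Verification: 62 XOR 62 = 0

65


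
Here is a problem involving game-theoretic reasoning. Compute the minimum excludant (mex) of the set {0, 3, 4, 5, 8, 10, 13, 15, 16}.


Set = {0, 3, 4, 5, 8, 10, 13, 15, 16}
0 is in the set.
1 is NOT in the set. This is the mex.
mex = 1

1


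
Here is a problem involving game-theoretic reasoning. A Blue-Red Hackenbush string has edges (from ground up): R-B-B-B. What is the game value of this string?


Edges (from ground): R-B-B-B
By Berlekamp's sign-expansion rule, a Blue-Red Hackenbush stalk has the value of the surreal number whose sign sequence is the edge sequence with B -> + and R -> -.
Sign sequence: -+++
Trace the sign expansion in the surreal number tree, starting from 0:
Edge 1: R (sign -) -> bounds (-inf, 0), value = -1
Edge 2: B (sign +) -> bounds (-1, 0), value = -1/2
Edge 3: B (sign +) -> bounds (-1/2, 0), value = -1/4
Edge 4: B (sign +) -> bounds (-1/4, 0), value = -1/8
Game value = -1/8

-1/8


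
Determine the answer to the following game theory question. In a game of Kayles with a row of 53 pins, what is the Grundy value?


Kayles: a move removes 1 or 2 adjacent pins from a contiguous row.
Removing pins from a row of k leaves two independent rows (a, b) with a + b = k - 1 (one pin) or a + b = k - 2 (two pins); an end removal gives a = 0.
By Sprague-Grundy, G(k) = mex{ G(a) XOR G(b) } over all these splits. G(0) = 0.
G(1): splits (0,0):0^0=0 -> mex({0}) = 1
G(2): splits (0,1):0^1=1 (0,0):0^0=0 -> mex({0, 1}) = 2
G(3): splits (0,2):0^2=2 (1,1):1^1=0 (0,1):0^1=1 -> mex({0, 1, 2}) = 3
G(4): splits (0,3):0^3=3 (1,2):1^2=3 (0,2):0^2=2 (1,1):1^1=0 -> mex({0, 2, 3}) = 1
G(5): splits (0,4):0^1=1 (1,3):1^3=2 (2,2):2^2=0 (0,3):0^3=3 (1,2):1^2=3 -> mex({0, 1, 2, 3}) = 4
G(6) = mex({0, 1, 2, 4}) = 3
G(7) = mex({0, 1, 3, 4, 5}) = 2
G(8) = mex({0, 2, 3, 5, 6}) = 1
G(9) = mex({0, 1, 2, 3, 6, 7}) = 4
G(10) = mex({0, 1, 3, 4, 5, 7}) = 2
G(11) = mex({0, 1, 2, 3, 4, 5}) = 6
G(12) = mex({0, 1, 2, 3, 5, 6, 7}) = 4
G(13) = mex({0, 2, 3, 4, 6, 7}) = 1
G(14) = mex({0, 1, 4, 5, 6, 7}) = 2
G(15) = mex({0, 1, 2, 3, 4, 5, 6}) = 7
G(16) = mex({0, 2, 3, 5, 6, 7}) = 1
G(17) = mex({0, 1, 2, 3, 5, 6, 7}) = 4
G(18) = mex({0, 1, 2, 4, 5, 6}) = 3
G(19) = mex({0, 1, 3, 4, 5, 7}) = 2
G(20) = mex({0, 2, 3, 4, 5, 6, 7}) = 1
G(21) = mex({0, 1, 2, 3, 5, 6, 7}) = 4
G(22) = mex({0, 1, 2, 3, 4, 5, 7}) = 6
G(23) = mex({0, 1, 2, 3, 4, 5, 6}) = 7
G(24) = mex({0, 1, 2, 3, 5, 6, 7}) = 4
G(25) = mex({0, 2, 3, 4, 6, 7}) = 1
G(26) = mex({0, 1, 3, 4, 5, 6, 7}) = 2
G(27) = mex({0, 1, 2, 3, 4, 5, 6, 7}) = 8
G(28) = mex({0, 1, 2, 3, 4, 6, 7, 8}) = 5
G(29) = mex({0, 1, 2, 3, 5, 6, 7, 8, 9}) = 4
G(30) = mex({0, 1, 2, 3, 4, 5, 6, 9, 10}) = 7
G(31) = mex({0, 1, 3, 4, 5, 7, 10, 11}) = 2
G(32) = mex({0, 2, 3, 4, 5, 6, 7, 9, 11}) = 1
G(33) = mex({0, 1, 2, 3, 4, 5, 6, 7, 9, 12}) = 8
G(34) = mex({0, 1, 2, 3, 4, 5, 7, 8, 11, 12}) = 6
G(35) = mex({0, 1, 2, 3, 4, 5, 6, 8, 9, 10, 11}) = 7
G(36) = mex({0, 1, 2, 3, 5, 6, 7, 9, 10}) = 4
G(37) = mex({0, 2, 3, 4, 6, 7, 9, 10, 11, 12}) = 1
G(38) = mex({0, 1, 3, 4, 5, 6, 7, 9, 10, 11, 12}) = 2
G(39) = mex({0, 1, 2, 4, 5, 6, 7, 9, 10, 12, 14}) = 3
G(40) = mex({0, 2, 3, 4, 6, 7, 11, 12, 14}) = 1
G(41) = mex({0, 1, 2, 3, 5, 6, 7, 9, 10, 11, 12}) = 4
G(42) = mex({0, 1, 2, 3, 4, 5, 6, 9, 10}) = 7
G(43) = mex({0, 1, 3, 4, 5, 7, 9, 10, 12, 15}) = 2
G(44) = mex({0, 2, 3, 4, 5, 6, 7, 9, 10, 12, 15}) = 1
G(45) = mex({0, 1, 2, 3, 4, 5, 6, 7, 9, 10, 12, 14}) = 8
G(46) = mex({0, 1, 3, 4, 5, 7, 8, 11, 12, 14}) = 2
G(47) = mex({0, 1, 2, 3, 4, 5, 6, 8, 9, 10, 11, 12}) = 7
G(48) = mex({0, 1, 2, 3, 5, 6, 7, 9, 10}) = 4
G(49) = mex({0, 2, 3, 4, 6, 7, 9, 10, 11, 12, 15}) = 1
G(50) = mex({0, 1, 4, 5, 6, 7, 9, 11, 12, 14, 15}) = 2
G(51) = mex({0, 1, 2, 3, 4, 5, 6, 7, 9, 12, 14, 15}) = 8
G(52) = mex({0, 2, 3, 4, 5, 6, 7, 8, 11, 12, 15}) = 1
G(53) = mex({0, 1, 2, 3, 5, 6, 7, 8, 9, 10, 11, 12}) = 4
Therefore G(53) = 4.

4


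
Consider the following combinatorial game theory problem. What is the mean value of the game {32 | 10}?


Game = {32 | 10}, a switch {a | b} with numbers a > b.
Its thermograph has left wall a - t and right wall b + t, which meet at t = (a - b)/2, where both equal (a + b)/2. So the mast (mean value) is at (a + b)/2.
Mean = (32 + (10))/2 = 42/2 = 21

21


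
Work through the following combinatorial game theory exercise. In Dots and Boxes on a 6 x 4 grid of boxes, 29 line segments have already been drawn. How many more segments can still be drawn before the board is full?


Grid: 6 x 4 boxes, i.e. 7 rows and 5 columns of dots.
Horizontal edges: (rows + 1) * cols = 7 * 4 = 28
Vertical edges: rows * (cols + 1) = 6 * 5 = 30
Total edges: 28 + 30 = 58
Edges drawn: 29
Remaining: 58 - 29 = 29

29


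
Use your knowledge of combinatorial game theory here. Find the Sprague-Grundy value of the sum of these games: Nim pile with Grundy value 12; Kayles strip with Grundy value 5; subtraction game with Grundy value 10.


By the Sprague-Grundy theorem, the Grundy value of a sum of games is the XOR of individual Grundy values.
Nim pile: Grundy value = 12. Running XOR: 0 XOR 12 = 12
Kayles strip: Grundy value = 5. Running XOR: 12 XOR 5 = 9
subtraction game: Grundy value = 10. Running XOR: 9 XOR 10 = 3
The combined Grundy value is 3.

3


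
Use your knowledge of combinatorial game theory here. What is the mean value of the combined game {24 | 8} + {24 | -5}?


G1 = {24 | 8}, G2 = {24 | -5}
Each is a switch {a | b} with numbers a > b; its mean value is (a + b)/2, and mean value is additive over game sums: m(G1 + G2) = m(G1) + m(G2).
Mean of G1 = (24 + (8))/2 = 32/2 = 16
Mean of G2 = (24 + (-5))/2 = 19/2 = 19/2
Mean of G1 + G2 = 16 + 19/2 = 51/2

51/2


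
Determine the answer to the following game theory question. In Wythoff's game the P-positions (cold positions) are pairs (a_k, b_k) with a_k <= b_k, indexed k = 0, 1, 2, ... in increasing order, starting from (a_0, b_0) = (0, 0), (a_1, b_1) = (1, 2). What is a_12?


By Wythoff's theorem, a_k = floor(k * phi) and b_k = floor(k * phi^2) = a_k + k, where phi = (1 + sqrt(5))/2 is the golden ratio.
phi = (1 + sqrt(5))/2 = 1.618034
k = 12
k * phi = 12 * 1.618034 = 19.416408
a_12 = floor(k * phi) = 19

19


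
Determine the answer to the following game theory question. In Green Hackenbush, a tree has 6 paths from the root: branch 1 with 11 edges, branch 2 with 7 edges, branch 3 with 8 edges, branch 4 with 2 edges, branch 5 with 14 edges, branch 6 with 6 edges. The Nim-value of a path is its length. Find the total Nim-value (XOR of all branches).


The tree has 6 branches from the ground vertex.
In Green Hackenbush, the Nim-value of a simple path of length k is k.
Branch 1: length 11, Nim-value = 11
Branch 2: length 7, Nim-value = 7
Branch 3: length 8, Nim-value = 8
Branch 4: length 2, Nim-value = 2
Branch 5: length 14, Nim-value = 14
Branch 6: length 6, Nim-value = 6
Total Nim-value = XOR of all branch values:
0 XOR 11 = 11
11 XOR 7 = 12
12 XOR 8 = 4
4 XOR 2 = 6
6 XOR 14 = 8
8 XOR 6 = 14
Nim-value of the tree = 14

14
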